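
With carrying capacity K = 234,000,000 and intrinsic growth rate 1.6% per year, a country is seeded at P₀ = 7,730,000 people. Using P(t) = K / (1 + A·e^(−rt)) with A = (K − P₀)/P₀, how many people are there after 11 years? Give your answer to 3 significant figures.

A = (234000000 − 7730000)/7730000 = 29.27167
P(11) = 234000000 / (1 + 29.27167·e^(−0.016·11)) = 234000000 / (1 + 29.27167·0.838618)
= 234000000 / 25.54775 ≈ 9159320.07

≈ 9,160,000 people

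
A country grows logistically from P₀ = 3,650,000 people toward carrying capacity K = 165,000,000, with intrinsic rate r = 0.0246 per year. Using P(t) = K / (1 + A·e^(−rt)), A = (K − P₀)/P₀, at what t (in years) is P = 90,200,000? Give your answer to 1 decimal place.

A = (165000000 − 3650000)/3650000 = 44.20548
90200000 = 165000000/(1 + 44.20548·e^(−0.0246t)) → 1 + 44.20548·e^(−0.0246t) = 1.82927
e^(−0.0246t) = 0.018759 → t = ln(53.30661)/0.0246 = 3.97606/0.0246

t ≈ 161.6 years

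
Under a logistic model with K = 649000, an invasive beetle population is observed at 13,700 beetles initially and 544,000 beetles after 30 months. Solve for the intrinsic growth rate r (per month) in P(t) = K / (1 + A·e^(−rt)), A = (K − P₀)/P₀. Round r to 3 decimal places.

r ≈ 0.183 per month

A = (649000 − 13700)/13700 = 46.37226
544000 = 649000/(1 + 46.37226·e^(−r·30)) → e^(−30r) = (1.19301 − 1)/46.37226 = 0.004162
r = −ln(0.004162)/30 = 5.48169/30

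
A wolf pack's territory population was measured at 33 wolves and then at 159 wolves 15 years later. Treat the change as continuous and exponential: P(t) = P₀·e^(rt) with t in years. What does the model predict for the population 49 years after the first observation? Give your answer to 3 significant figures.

r = ln(159/33) / 15 ≈ 0.104826 per year
P(49) = 33 · e^(0.104826·49) = 33 · 170.11857 ≈ 5613.91

≈ 5,610 wolves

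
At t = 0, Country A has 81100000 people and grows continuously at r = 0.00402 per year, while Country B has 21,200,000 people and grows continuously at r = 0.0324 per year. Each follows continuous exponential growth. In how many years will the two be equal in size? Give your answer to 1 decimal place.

t ≈ 47.3 years

81100000·e^(0.00402t) = 21200000·e^(0.0324t)
81100000/21200000 = e^((0.0324 − 0.00402)t) → ln(3.82547) = 0.02838·t
t = 1.34168 / 0.02838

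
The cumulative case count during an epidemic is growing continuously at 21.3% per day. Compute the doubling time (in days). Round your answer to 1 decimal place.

doubling time = ln(2) / |r| = 0.69315 / 0.213

doubling time ≈ 3.3 days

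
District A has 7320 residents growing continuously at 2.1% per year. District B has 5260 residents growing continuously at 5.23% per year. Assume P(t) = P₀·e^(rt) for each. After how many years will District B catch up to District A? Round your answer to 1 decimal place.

7320·e^(0.021t) = 5260·e^(0.0523t)
7320/5260 = e^((0.0523 − 0.021)t) → ln(1.39163) = 0.0313·t
t = 0.33048 / 0.0313

t ≈ 10.6 years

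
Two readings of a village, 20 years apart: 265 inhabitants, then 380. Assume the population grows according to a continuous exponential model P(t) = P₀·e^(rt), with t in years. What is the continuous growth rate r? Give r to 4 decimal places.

380 = 265 · e^(r·20)
e^(20r) = 380/265 = 1.43396
r = ln(1.43396) / 20 = 0.36044 / 20

r ≈ 0.0180 per year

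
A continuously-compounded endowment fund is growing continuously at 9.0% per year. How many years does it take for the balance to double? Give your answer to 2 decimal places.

doubling time ≈ 7.70 years

doubling time = ln(2) / |r| = 0.69315 / 0.09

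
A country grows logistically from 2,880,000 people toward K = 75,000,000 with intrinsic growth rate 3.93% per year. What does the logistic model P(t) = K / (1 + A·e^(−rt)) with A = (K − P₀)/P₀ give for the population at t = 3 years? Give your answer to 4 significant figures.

≈ 3,225,000 people

A = (75000000 − 2880000)/2880000 = 25.04167
P(3) = 75000000 / (1 + 25.04167·e^(−0.0393·3)) = 75000000 / (1 + 25.04167·0.888785)
= 75000000 / 23.25666 ≈ 3224883.25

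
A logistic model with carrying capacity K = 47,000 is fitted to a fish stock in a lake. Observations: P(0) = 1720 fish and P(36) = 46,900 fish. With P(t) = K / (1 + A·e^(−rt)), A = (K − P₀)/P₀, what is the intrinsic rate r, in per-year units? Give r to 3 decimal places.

A = (47000 − 1720)/1720 = 26.32558
46900 = 47000/(1 + 26.32558·e^(−r·36)) → e^(−36r) = (1.00213 − 1)/26.32558 = 0.000081
r = −ln(0.000081)/36 = 9.42114/36

r ≈ 0.262 per year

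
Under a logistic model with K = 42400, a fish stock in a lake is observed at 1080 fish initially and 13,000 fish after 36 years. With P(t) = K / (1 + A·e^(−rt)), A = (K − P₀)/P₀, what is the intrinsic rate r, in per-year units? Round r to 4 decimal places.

r ≈ 0.0786 per year

A = (42400 − 1080)/1080 = 38.25926
13000 = 42400/(1 + 38.25926·e^(−r·36)) → e^(−36r) = (3.26154 − 1)/38.25926 = 0.059111
r = −ln(0.059111)/36 = 2.82834/36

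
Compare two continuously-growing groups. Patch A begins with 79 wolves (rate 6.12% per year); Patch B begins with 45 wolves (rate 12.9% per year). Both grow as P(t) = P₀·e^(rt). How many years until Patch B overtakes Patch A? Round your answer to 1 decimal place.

79·e^(0.0612t) = 45·e^(0.129t)
79/45 = e^((0.129 − 0.0612)t) → ln(1.75556) = 0.0678·t
t = 0.56279 / 0.0678

t ≈ 8.3 years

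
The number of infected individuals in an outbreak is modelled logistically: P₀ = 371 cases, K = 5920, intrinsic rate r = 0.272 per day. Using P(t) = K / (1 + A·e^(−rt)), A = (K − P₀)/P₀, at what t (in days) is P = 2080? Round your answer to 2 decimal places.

A = (5920 − 371)/371 = 14.95687
2080 = 5920/(1 + 14.95687·e^(−0.272t)) → 1 + 14.95687·e^(−0.272t) = 2.84615
e^(−0.272t) = 0.123432 → t = ln(8.10164)/0.272 = 2.09207/0.272

t ≈ 7.69 days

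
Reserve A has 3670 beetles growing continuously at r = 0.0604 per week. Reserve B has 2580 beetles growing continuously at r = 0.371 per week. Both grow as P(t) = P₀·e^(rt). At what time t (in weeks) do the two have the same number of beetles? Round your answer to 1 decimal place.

t ≈ 1.1 weeks

3670·e^(0.0604t) = 2580·e^(0.371t)
3670/2580 = e^((0.371 − 0.0604)t) → ln(1.42248) = 0.3106·t
t = 0.3524 / 0.3106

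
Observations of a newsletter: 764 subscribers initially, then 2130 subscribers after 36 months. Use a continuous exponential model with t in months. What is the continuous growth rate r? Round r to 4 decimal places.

2130 = 764 · e^(r·36)
e^(36r) = 2130/764 = 2.78796
r = ln(2.78796) / 36 = 1.02531 / 36

r ≈ 0.0285 per month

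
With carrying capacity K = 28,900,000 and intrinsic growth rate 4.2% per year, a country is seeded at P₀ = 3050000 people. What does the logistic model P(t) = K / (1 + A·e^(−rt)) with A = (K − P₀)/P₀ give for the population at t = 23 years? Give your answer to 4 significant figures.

A = (28900000 − 3050000)/3050000 = 8.47541
P(23) = 28900000 / (1 + 8.47541·e^(−0.042·23)) = 28900000 / (1 + 8.47541·0.380602)
= 28900000 / 4.22576 ≈ 6839004.24

≈ 6,839,000 people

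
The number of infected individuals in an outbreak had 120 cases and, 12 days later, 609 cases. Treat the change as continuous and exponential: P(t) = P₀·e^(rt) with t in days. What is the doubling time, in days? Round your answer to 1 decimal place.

r = ln(609/120) / 12 = ln(5.075) / 12 ≈ 0.135361 per day
doubling time = ln 2 / |r| = 0.69315 / 0.135361

doubling time ≈ 5.1 days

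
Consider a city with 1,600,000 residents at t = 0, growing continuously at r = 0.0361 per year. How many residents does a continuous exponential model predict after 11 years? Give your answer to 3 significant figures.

P(11) = 1600000 · e^(0.0361·11) = 1600000 · e^(0.3971)
= 1600000 · 1.4875 ≈ 2380007.48

≈ 2,380,000 residents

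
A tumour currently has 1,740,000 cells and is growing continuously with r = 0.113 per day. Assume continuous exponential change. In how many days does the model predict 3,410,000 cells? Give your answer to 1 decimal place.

3410000 = 1740000 · e^(0.113·t)
t = ln(3410000/1740000) / 0.113 = ln(1.95977) / 0.113 = 0.67283 / 0.113

t ≈ 6.0 days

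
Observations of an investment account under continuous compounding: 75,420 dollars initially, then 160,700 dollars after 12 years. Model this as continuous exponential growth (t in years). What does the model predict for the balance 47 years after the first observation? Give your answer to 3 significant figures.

≈ 1,460,000 dollars

r = ln(160700/75420) / 12 ≈ 0.063039 per year
P(47) = 75420 · e^(0.063039·47) = 75420 · 19.35263 ≈ 1459575.21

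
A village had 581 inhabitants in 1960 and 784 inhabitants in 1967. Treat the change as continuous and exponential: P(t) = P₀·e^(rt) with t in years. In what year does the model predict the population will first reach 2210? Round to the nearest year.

r = ln(784/581) / 7 = 0.29966/7 ≈ 0.042808 per year
t = ln(2210/581) / r = 1.336/0.042808 ≈ 31.21 years after 1960

year 1991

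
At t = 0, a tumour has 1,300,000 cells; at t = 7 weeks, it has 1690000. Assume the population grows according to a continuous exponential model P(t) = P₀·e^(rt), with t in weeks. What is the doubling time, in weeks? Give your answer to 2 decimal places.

doubling time ≈ 18.49 weeks

r = ln(1690000/1300000) / 7 = ln(1.3) / 7 ≈ 0.037481 per week
doubling time = ln 2 / |r| = 0.69315 / 0.037481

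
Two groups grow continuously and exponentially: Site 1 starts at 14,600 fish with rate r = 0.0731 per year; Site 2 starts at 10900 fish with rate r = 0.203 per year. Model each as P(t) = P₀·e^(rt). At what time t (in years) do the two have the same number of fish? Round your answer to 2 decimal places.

t ≈ 2.25 years

14600·e^(0.0731t) = 10900·e^(0.203t)
14600/10900 = e^((0.203 − 0.0731)t) → ln(1.33945) = 0.1299·t
t = 0.29226 / 0.1299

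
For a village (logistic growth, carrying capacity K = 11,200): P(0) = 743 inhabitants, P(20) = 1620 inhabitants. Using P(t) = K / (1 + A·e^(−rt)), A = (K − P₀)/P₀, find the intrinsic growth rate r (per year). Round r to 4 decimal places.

r ≈ 0.0434 per year

A = (11200 − 743)/743 = 14.07402
1620 = 11200/(1 + 14.07402·e^(−r·20)) → e^(−20r) = (6.91358 − 1)/14.07402 = 0.420177
r = −ln(0.420177)/20 = 0.86708/20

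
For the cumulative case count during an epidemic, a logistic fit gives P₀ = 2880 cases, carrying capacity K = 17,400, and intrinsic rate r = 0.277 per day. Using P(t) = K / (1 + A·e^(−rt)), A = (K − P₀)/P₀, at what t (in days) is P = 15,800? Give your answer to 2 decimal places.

A = (17400 − 2880)/2880 = 5.04167
15800 = 17400/(1 + 5.04167·e^(−0.277t)) → 1 + 5.04167·e^(−0.277t) = 1.10127
e^(−0.277t) = 0.020086 → t = ln(49.78646)/0.277 = 3.90774/0.277

t ≈ 14.11 days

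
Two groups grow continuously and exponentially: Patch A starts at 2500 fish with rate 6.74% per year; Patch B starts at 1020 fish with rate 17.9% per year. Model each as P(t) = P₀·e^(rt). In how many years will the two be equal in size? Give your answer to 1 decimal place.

2500·e^(0.0674t) = 1020·e^(0.179t)
2500/1020 = e^((0.179 − 0.0674)t) → ln(2.45098) = 0.1116·t
t = 0.89649 / 0.1116

t ≈ 8.0 years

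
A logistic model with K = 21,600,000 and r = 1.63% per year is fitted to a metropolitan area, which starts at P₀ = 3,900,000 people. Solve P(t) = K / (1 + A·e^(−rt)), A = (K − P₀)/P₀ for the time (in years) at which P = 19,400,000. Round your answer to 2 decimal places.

t ≈ 226.34 years

A = (21600000 − 3900000)/3900000 = 4.53846
19400000 = 21600000/(1 + 4.53846·e^(−0.0163t)) → 1 + 4.53846·e^(−0.0163t) = 1.1134
e^(−0.0163t) = 0.024987 → t = ln(40.02098)/0.0163 = 3.6894/0.0163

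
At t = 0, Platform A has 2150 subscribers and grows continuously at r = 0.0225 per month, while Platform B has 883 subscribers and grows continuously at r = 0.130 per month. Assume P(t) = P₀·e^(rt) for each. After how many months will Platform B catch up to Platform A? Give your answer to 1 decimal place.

2150·e^(0.0225t) = 883·e^(0.13t)
2150/883 = e^((0.13 − 0.0225)t) → ln(2.43488) = 0.1075·t
t = 0.8899 / 0.1075

t ≈ 8.3 months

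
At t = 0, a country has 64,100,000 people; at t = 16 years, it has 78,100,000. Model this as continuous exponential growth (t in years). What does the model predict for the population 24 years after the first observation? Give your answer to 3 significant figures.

≈ 86,200,000 people

r = ln(78100000/64100000) / 16 ≈ 0.012347 per year
P(24) = 64100000 · e^(0.012347·24) = 64100000 · 1.3449 ≈ 86207993.32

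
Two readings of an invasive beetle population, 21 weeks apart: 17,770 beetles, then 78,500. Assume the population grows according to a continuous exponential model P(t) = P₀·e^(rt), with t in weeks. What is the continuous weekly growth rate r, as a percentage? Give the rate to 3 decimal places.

r ≈ 7.074% per week

78500 = 17770 · e^(r·21)
e^(21r) = 78500/17770 = 4.41756
r = ln(4.41756) / 21 = 1.48559 / 21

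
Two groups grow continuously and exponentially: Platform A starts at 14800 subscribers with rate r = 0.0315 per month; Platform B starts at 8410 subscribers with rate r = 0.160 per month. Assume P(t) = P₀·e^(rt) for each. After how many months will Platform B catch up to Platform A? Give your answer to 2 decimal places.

t ≈ 4.40 months

14800·e^(0.0315t) = 8410·e^(0.16t)
14800/8410 = e^((0.16 − 0.0315)t) → ln(1.75981) = 0.1285·t
t = 0.56521 / 0.1285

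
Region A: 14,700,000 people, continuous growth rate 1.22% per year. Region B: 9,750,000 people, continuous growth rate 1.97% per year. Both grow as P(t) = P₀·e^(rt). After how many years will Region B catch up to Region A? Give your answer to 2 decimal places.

14700000·e^(0.0122t) = 9750000·e^(0.0197t)
14700000/9750000 = e^((0.0197 − 0.0122)t) → ln(1.50769) = 0.0075·t
t = 0.41058 / 0.0075

t ≈ 54.74 years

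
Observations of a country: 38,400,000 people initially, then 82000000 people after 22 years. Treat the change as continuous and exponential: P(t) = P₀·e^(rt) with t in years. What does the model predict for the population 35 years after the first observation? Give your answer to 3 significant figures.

r = ln(82000000/38400000) / 22 ≈ 0.034485 per year
P(35) = 38400000 · e^(0.034485·35) = 38400000 · 3.34331 ≈ 128383181.12

≈ 128,000,000 people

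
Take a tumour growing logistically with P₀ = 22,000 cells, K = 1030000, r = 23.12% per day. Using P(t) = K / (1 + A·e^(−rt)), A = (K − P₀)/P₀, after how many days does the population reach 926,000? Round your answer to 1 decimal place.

t ≈ 26.0 days

A = (1030000 − 22000)/22000 = 45.81818
926000 = 1030000/(1 + 45.81818·e^(−0.2312t)) → 1 + 45.81818·e^(−0.2312t) = 1.11231
e^(−0.2312t) = 0.002451 → t = ln(407.95804)/0.2312 = 6.01116/0.2312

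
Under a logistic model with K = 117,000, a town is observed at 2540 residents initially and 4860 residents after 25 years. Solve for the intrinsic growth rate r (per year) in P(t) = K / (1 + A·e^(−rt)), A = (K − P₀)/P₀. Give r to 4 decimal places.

r ≈ 0.0268 per year

A = (117000 − 2540)/2540 = 45.06299
4860 = 117000/(1 + 45.06299·e^(−r·25)) → e^(−25r) = (24.07407 − 1)/45.06299 = 0.51204
r = −ln(0.51204)/25 = 0.66935/25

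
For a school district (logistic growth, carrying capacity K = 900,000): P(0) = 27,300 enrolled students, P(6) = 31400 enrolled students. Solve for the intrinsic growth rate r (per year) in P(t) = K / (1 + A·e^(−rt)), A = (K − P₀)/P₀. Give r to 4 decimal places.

r ≈ 0.0241 per year

A = (900000 − 27300)/27300 = 31.96703
31400 = 900000/(1 + 31.96703·e^(−r·6)) → e^(−6r) = (28.66242 − 1)/31.96703 = 0.865342
r = −ln(0.865342)/6 = 0.14463/6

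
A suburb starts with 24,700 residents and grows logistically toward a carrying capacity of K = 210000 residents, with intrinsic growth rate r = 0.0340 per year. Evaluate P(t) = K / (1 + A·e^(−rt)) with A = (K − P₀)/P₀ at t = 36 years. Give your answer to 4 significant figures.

A = (210000 − 24700)/24700 = 7.50202
P(36) = 210000 / (1 + 7.50202·e^(−0.034·36)) = 210000 / (1 + 7.50202·0.294052)
= 210000 / 3.20598 ≈ 65502.55

≈ 65,500 residents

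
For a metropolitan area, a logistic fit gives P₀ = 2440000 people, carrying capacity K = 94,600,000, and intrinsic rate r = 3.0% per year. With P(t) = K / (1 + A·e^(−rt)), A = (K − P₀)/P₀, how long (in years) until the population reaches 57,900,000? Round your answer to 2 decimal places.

t ≈ 136.25 years

A = (94600000 − 2440000)/2440000 = 37.77049
57900000 = 94600000/(1 + 37.77049·e^(−0.03t)) → 1 + 37.77049·e^(−0.03t) = 1.63385
e^(−0.03t) = 0.016782 → t = ln(59.58887)/0.03 = 4.08747/0.03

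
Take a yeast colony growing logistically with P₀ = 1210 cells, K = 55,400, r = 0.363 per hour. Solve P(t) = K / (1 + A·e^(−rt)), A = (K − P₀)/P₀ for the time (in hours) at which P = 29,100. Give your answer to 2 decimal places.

t ≈ 10.75 hours

A = (55400 − 1210)/1210 = 44.78512
29100 = 55400/(1 + 44.78512·e^(−0.363t)) → 1 + 44.78512·e^(−0.363t) = 1.90378
e^(−0.363t) = 0.02018 → t = ln(49.55312)/0.363 = 3.90305/0.363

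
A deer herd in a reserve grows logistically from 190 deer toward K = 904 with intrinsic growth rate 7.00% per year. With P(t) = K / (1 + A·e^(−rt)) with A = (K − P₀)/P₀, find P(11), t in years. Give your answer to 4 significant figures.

≈ 329.9 deer

A = (904 − 190)/190 = 3.75789
P(11) = 904 / (1 + 3.75789·e^(−0.07·11)) = 904 / (1 + 3.75789·0.463013)
= 904 / 2.73995 ≈ 329.93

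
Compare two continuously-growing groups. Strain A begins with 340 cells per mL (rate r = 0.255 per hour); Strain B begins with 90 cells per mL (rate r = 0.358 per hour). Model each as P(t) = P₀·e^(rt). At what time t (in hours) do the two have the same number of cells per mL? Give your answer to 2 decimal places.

t ≈ 12.90 hours

340·e^(0.255t) = 90·e^(0.358t)
340/90 = e^((0.358 − 0.255)t) → ln(3.77778) = 0.103·t
t = 1.32914 / 0.103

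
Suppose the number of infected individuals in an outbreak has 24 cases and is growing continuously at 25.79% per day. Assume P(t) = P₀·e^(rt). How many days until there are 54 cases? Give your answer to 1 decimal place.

t ≈ 3.1 days

54 = 24 · e^(0.2579·t)
t = ln(54/24) / 0.2579 = ln(2.25) / 0.2579 = 0.81093 / 0.2579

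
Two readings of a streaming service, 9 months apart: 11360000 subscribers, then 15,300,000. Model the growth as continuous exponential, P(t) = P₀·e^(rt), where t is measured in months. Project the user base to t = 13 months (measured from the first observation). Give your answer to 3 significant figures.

r = ln(15300000/11360000) / 9 ≈ 0.033084 per month
P(13) = 11360000 · e^(0.033084·13) = 11360000 · 1.5374 ≈ 17464812.18

≈ 17,500,000 subscribers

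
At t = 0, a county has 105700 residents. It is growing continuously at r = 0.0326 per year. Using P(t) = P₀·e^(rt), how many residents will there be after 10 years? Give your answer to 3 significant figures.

≈ 146,000 residents

P(10) = 105700 · e^(0.0326·10) = 105700 · e^(0.326)
= 105700 · 1.38542 ≈ 146438.4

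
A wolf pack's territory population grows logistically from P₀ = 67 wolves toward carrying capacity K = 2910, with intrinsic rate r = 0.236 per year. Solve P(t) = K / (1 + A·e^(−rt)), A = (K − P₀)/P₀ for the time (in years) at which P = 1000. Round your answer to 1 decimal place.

t ≈ 13.1 years

A = (2910 − 67)/67 = 42.43284
1000 = 2910/(1 + 42.43284·e^(−0.236t)) → 1 + 42.43284·e^(−0.236t) = 2.91
e^(−0.236t) = 0.045012 → t = ln(22.21614)/0.236 = 3.10082/0.236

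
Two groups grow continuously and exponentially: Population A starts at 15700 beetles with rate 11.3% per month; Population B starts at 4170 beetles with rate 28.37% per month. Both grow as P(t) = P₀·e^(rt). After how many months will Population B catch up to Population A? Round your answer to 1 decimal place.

15700·e^(0.113t) = 4170·e^(0.2837t)
15700/4170 = e^((0.2837 − 0.113)t) → ln(3.76499) = 0.1707·t
t = 1.32574 / 0.1707

t ≈ 7.8 months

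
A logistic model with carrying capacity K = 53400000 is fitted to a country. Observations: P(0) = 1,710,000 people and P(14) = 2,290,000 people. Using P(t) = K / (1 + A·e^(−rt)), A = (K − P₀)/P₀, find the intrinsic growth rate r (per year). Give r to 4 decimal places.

r ≈ 0.0217 per year

A = (53400000 − 1710000)/1710000 = 30.22807
2290000 = 53400000/(1 + 30.22807·e^(−r·14)) → e^(−14r) = (23.31878 − 1)/30.22807 = 0.738346
r = −ln(0.738346)/14 = 0.30334/14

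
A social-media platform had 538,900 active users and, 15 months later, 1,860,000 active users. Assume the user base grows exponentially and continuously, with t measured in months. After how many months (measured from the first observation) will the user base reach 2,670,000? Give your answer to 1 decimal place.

r = ln(1860000/538900) / 15 ≈ 0.082587 per month
t = ln(2670000/538900) / r = 1.6003 / 0.082587 ≈ 19.377

t ≈ 19.4 months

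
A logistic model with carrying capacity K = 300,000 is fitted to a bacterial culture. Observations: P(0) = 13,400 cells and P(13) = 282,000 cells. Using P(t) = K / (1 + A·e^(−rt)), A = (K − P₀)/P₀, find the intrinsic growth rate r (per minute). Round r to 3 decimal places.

r ≈ 0.447 per minute

A = (300000 − 13400)/13400 = 21.38806
282000 = 300000/(1 + 21.38806·e^(−r·13)) → e^(−13r) = (1.06383 − 1)/21.38806 = 0.002984
r = −ln(0.002984)/13 = 5.81437/13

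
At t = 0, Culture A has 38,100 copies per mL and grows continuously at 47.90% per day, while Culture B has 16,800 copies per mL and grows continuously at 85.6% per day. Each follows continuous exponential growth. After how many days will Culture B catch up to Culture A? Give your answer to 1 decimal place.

38100·e^(0.479t) = 16800·e^(0.856t)
38100/16800 = e^((0.856 − 0.479)t) → ln(2.26786) = 0.377·t
t = 0.81884 / 0.377

t ≈ 2.2 days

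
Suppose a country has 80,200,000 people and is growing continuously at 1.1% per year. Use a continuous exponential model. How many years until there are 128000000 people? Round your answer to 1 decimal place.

t ≈ 42.5 years

128000000 = 80200000 · e^(0.011·t)
t = ln(128000000/80200000) / 0.011 = ln(1.59601) / 0.011 = 0.46751 / 0.011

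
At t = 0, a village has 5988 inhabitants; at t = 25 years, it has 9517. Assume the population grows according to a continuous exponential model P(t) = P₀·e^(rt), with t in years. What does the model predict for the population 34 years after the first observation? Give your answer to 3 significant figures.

≈ 11,200 inhabitants

r = ln(9517/5988) / 25 ≈ 0.018533 per year
P(34) = 5988 · e^(0.018533·34) = 5988 · 1.87783 ≈ 11244.46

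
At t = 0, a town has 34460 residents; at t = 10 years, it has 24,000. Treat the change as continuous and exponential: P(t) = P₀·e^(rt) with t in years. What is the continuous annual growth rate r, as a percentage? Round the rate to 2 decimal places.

24000 = 34460 · e^(r·10)
e^(10r) = 24000/34460 = 0.69646
r = ln(0.69646) / 10 = -0.36175 / 10

r ≈ -3.62% per year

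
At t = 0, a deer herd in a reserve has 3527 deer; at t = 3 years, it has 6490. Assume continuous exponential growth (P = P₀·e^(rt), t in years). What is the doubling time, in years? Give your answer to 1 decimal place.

r = ln(6490/3527) / 3 = ln(1.84009) / 3 ≈ 0.203272 per year
doubling time = ln 2 / |r| = 0.69315 / 0.203272

doubling time ≈ 3.4 years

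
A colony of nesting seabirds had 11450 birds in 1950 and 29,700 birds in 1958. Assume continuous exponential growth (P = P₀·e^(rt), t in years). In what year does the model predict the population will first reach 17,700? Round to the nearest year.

r = ln(29700/11450) / 8 = 0.95316/8 ≈ 0.119145 per year
t = ln(17700/11450) / r = 0.43557/0.119145 ≈ 3.66 years after 1950

year 1954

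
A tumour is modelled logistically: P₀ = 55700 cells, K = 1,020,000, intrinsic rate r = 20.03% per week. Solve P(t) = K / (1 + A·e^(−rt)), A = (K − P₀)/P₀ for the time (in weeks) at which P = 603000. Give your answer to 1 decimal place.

A = (1020000 − 55700)/55700 = 17.31239
603000 = 1020000/(1 + 17.31239·e^(−0.2003t)) → 1 + 17.31239·e^(−0.2003t) = 1.69154
e^(−0.2003t) = 0.039945 → t = ln(25.03446)/0.2003 = 3.22025/0.2003

t ≈ 16.1 weeks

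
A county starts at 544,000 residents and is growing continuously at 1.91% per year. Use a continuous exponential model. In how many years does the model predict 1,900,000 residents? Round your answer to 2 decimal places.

t ≈ 65.48 years

1900000 = 544000 · e^(0.0191·t)
t = ln(1900000/544000) / 0.0191 = ln(3.49265) / 0.0191 = 1.25066 / 0.0191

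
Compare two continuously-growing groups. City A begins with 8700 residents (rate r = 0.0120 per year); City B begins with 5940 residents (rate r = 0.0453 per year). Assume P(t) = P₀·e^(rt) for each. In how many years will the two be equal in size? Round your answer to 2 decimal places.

t ≈ 11.46 years

8700·e^(0.012t) = 5940·e^(0.0453t)
8700/5940 = e^((0.0453 − 0.012)t) → ln(1.46465) = 0.0333·t
t = 0.38161 / 0.0333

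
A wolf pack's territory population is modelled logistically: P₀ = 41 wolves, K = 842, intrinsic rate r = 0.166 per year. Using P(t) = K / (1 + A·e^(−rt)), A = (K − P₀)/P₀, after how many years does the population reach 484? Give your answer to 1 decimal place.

t ≈ 19.7 years

A = (842 − 41)/41 = 19.53659
484 = 842/(1 + 19.53659·e^(−0.166t)) → 1 + 19.53659·e^(−0.166t) = 1.73967
e^(−0.166t) = 0.037861 → t = ln(26.41259)/0.166 = 3.27384/0.166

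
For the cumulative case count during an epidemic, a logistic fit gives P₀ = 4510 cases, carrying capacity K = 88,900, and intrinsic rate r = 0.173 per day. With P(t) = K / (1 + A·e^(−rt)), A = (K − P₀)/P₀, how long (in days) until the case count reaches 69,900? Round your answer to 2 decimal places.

A = (88900 − 4510)/4510 = 18.71175
69900 = 88900/(1 + 18.71175·e^(−0.173t)) → 1 + 18.71175·e^(−0.173t) = 1.27182
e^(−0.173t) = 0.014527 → t = ln(68.83955)/0.173 = 4.23178/0.173

t ≈ 24.46 days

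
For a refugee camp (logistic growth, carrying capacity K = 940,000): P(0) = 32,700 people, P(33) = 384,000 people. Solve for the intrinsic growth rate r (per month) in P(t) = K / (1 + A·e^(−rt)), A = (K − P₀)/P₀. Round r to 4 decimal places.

A = (940000 − 32700)/32700 = 27.74618
384000 = 940000/(1 + 27.74618·e^(−r·33)) → e^(−33r) = (2.44792 − 1)/27.74618 = 0.052184
r = −ln(0.052184)/33 = 2.95297/33

r ≈ 0.0895 per month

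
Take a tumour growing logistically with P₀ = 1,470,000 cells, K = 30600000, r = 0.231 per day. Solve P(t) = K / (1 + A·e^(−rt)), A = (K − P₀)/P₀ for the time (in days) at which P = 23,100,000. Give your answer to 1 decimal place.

t ≈ 17.8 days

A = (30600000 − 1470000)/1470000 = 19.81633
23100000 = 30600000/(1 + 19.81633·e^(−0.231t)) → 1 + 19.81633·e^(−0.231t) = 1.32468
e^(−0.231t) = 0.016384 → t = ln(61.03429)/0.231 = 4.11144/0.231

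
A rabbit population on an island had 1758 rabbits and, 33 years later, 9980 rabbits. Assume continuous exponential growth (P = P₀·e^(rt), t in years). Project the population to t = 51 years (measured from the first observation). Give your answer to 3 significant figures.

≈ 25,700 rabbits

r = ln(9980/1758) / 33 ≈ 0.052618 per year
P(51) = 1758 · e^(0.052618·51) = 1758 · 14.63677 ≈ 25731.45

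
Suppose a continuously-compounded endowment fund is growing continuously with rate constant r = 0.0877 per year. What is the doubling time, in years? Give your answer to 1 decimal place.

doubling time = ln(2) / |r| = 0.69315 / 0.0877

doubling time ≈ 7.9 years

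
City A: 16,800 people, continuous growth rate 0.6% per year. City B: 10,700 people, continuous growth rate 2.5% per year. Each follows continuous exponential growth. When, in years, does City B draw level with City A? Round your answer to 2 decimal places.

16800·e^(0.006t) = 10700·e^(0.025t)
16800/10700 = e^((0.025 − 0.006)t) → ln(1.57009) = 0.019·t
t = 0.45114 / 0.019

t ≈ 23.74 years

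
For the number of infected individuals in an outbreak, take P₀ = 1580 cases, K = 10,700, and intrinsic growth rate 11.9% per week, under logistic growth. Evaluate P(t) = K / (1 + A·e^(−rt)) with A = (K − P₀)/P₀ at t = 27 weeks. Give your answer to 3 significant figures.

A = (10700 − 1580)/1580 = 5.77215
P(27) = 10700 / (1 + 5.77215·e^(−0.119·27)) = 10700 / (1 + 5.77215·0.040236)
= 10700 / 1.23225 ≈ 8683.33

≈ 8,680 cases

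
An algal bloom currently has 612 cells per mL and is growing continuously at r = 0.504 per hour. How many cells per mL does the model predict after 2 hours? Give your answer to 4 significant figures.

P(2) = 612 · e^(0.504·2) = 612 · e^(1.008)
= 612 · 2.74012 ≈ 1676.95

≈ 1,677 cells per mL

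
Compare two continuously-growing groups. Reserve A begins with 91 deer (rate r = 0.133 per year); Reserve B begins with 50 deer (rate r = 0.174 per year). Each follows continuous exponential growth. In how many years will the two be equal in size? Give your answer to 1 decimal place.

91·e^(0.133t) = 50·e^(0.174t)
91/50 = e^((0.174 − 0.133)t) → ln(1.82) = 0.041·t
t = 0.59884 / 0.041

t ≈ 14.6 years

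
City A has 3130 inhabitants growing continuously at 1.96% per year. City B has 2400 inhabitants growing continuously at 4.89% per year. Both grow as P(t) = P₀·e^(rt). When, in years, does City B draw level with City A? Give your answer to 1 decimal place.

t ≈ 9.1 years

3130·e^(0.0196t) = 2400·e^(0.0489t)
3130/2400 = e^((0.0489 − 0.0196)t) → ln(1.30417) = 0.0293·t
t = 0.26556 / 0.0293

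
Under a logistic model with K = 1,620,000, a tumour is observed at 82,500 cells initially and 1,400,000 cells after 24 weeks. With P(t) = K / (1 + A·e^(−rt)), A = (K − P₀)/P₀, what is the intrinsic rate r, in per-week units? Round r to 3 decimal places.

A = (1620000 − 82500)/82500 = 18.63636
1400000 = 1620000/(1 + 18.63636·e^(−r·24)) → e^(−24r) = (1.15714 − 1)/18.63636 = 0.008432
r = −ln(0.008432)/24 = 4.77571/24

r ≈ 0.199 per week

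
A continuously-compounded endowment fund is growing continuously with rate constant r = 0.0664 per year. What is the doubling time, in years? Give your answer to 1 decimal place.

doubling time ≈ 10.4 years

doubling time = ln(2) / |r| = 0.69315 / 0.0664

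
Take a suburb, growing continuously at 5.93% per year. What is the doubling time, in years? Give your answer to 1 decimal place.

doubling time = ln(2) / |r| = 0.69315 / 0.0593

doubling time ≈ 11.7 years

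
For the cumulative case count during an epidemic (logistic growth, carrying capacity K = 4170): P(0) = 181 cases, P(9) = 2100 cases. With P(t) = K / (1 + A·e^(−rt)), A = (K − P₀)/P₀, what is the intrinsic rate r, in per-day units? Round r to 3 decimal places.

A = (4170 − 181)/181 = 22.03867
2100 = 4170/(1 + 22.03867·e^(−r·9)) → e^(−9r) = (1.98571 − 1)/22.03867 = 0.044727
r = −ln(0.044727)/9 = 3.10719/9

r ≈ 0.345 per day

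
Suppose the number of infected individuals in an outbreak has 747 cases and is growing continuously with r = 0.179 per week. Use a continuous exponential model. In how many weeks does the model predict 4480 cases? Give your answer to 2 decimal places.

t ≈ 10.01 weeks

4480 = 747 · e^(0.179·t)
t = ln(4480/747) / 0.179 = ln(5.99732) / 0.179 = 1.79131 / 0.179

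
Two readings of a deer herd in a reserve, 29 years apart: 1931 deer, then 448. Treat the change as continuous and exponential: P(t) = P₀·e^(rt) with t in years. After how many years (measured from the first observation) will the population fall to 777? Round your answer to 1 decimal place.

t ≈ 18.1 years

r = ln(448/1931) / 29 ≈ -0.050379 per year
t = ln(777/1931) / r = -0.91035 / -0.050379 ≈ 18.07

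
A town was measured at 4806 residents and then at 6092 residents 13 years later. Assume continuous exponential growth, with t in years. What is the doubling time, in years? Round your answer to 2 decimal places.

r = ln(6092/4806) / 13 = ln(1.26758) / 13 ≈ 0.018239 per year
doubling time = ln 2 / |r| = 0.69315 / 0.018239

doubling time ≈ 38.00 years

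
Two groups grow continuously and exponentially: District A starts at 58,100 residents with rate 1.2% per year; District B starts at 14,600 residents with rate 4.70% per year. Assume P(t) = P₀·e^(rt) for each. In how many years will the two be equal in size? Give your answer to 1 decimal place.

t ≈ 39.5 years

58100·e^(0.012t) = 14600·e^(0.047t)
58100/14600 = e^((0.047 − 0.012)t) → ln(3.97945) = 0.035·t
t = 1.38114 / 0.035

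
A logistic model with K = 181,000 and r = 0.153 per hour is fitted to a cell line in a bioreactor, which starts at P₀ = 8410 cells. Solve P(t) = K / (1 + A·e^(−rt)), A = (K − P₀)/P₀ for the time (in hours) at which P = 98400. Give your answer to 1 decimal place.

A = (181000 − 8410)/8410 = 20.522
98400 = 181000/(1 + 20.522·e^(−0.153t)) → 1 + 20.522·e^(−0.153t) = 1.83943
e^(−0.153t) = 0.040904 → t = ln(24.44751)/0.153 = 3.19653/0.153

t ≈ 20.9 hours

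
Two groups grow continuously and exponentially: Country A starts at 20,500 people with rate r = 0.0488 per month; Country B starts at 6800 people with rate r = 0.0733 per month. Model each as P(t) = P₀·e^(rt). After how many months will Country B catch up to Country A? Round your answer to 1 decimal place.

t ≈ 45.0 months

20500·e^(0.0488t) = 6800·e^(0.0733t)
20500/6800 = e^((0.0733 − 0.0488)t) → ln(3.01471) = 0.0245·t
t = 1.1035 / 0.0245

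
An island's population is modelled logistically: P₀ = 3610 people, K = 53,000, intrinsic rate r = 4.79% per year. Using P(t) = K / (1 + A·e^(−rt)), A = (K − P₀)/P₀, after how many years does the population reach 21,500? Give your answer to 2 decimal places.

t ≈ 46.64 years

A = (53000 − 3610)/3610 = 13.68144
21500 = 53000/(1 + 13.68144·e^(−0.0479t)) → 1 + 13.68144·e^(−0.0479t) = 2.46512
e^(−0.0479t) = 0.107088 → t = ln(9.33813)/0.0479 = 2.23411/0.0479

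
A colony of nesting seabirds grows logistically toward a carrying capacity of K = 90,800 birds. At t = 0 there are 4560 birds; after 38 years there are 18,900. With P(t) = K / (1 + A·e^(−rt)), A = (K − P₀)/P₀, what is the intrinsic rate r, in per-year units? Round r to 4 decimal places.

A = (90800 − 4560)/4560 = 18.91228
18900 = 90800/(1 + 18.91228·e^(−r·38)) → e^(−38r) = (4.80423 − 1)/18.91228 = 0.201151
r = −ln(0.201151)/38 = 1.6037/38

r ≈ 0.0422 per year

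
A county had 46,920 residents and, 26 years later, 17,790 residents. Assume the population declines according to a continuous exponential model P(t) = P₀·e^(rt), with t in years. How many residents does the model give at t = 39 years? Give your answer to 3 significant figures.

r = ln(17790/46920) / 26 ≈ -0.0373 per year
P(39) = 46920 · e^(-0.0373·39) = 46920 · 0.23347 ≈ 10954.31

≈ 11,000 residents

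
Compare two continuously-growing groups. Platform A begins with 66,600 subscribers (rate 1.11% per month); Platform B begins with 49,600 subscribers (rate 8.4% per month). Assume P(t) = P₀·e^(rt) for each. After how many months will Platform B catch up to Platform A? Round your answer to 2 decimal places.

66600·e^(0.0111t) = 49600·e^(0.084t)
66600/49600 = e^((0.084 − 0.0111)t) → ln(1.34274) = 0.0729·t
t = 0.29471 / 0.0729

t ≈ 4.04 months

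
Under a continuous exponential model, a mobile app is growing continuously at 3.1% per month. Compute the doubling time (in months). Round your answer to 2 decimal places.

doubling time ≈ 22.36 months

doubling time = ln(2) / |r| = 0.69315 / 0.031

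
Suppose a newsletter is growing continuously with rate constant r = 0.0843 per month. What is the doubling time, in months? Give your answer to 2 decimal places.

doubling time = ln(2) / |r| = 0.69315 / 0.0843

doubling time ≈ 8.22 months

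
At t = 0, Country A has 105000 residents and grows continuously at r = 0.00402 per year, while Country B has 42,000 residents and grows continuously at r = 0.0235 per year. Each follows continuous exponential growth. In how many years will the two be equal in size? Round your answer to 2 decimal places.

105000·e^(0.00402t) = 42000·e^(0.0235t)
105000/42000 = e^((0.0235 − 0.00402)t) → ln(2.5) = 0.01948·t
t = 0.91629 / 0.01948

t ≈ 47.04 years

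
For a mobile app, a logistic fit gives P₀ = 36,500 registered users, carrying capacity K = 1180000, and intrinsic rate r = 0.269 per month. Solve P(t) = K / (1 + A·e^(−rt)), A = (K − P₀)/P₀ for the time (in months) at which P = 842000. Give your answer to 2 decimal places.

t ≈ 16.20 months

A = (1180000 − 36500)/36500 = 31.32877
842000 = 1180000/(1 + 31.32877·e^(−0.269t)) → 1 + 31.32877·e^(−0.269t) = 1.40143
e^(−0.269t) = 0.012813 → t = ln(78.04385)/0.269 = 4.35727/0.269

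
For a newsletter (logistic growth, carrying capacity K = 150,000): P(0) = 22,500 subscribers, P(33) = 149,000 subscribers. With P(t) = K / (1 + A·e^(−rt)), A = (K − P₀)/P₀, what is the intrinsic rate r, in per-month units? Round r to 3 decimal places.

A = (150000 − 22500)/22500 = 5.66667
149000 = 150000/(1 + 5.66667·e^(−r·33)) → e^(−33r) = (1.00671 − 1)/5.66667 = 0.001184
r = −ln(0.001184)/33 = 6.73855/33

r ≈ 0.204 per month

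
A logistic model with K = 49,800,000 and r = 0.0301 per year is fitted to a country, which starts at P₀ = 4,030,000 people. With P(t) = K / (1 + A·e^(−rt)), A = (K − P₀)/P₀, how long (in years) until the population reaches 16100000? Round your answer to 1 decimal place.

A = (49800000 − 4030000)/4030000 = 11.35732
16100000 = 49800000/(1 + 11.35732·e^(−0.0301t)) → 1 + 11.35732·e^(−0.0301t) = 3.09317
e^(−0.0301t) = 0.184301 → t = ln(5.4259)/0.0301 = 1.69118/0.0301

t ≈ 56.2 years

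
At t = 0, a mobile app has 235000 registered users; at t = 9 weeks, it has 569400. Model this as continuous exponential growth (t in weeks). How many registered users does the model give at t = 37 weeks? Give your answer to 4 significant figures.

≈ 8,937,000 registered users

r = ln(569400/235000) / 9 ≈ 0.098333 per week
P(37) = 235000 · e^(0.098333·37) = 235000 · 38.02804 ≈ 8936588.81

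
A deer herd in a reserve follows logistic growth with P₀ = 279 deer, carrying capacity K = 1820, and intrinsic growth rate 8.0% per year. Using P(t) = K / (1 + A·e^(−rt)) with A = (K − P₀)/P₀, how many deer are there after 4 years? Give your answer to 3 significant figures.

≈ 363 deer

A = (1820 − 279)/279 = 5.5233
P(4) = 1820 / (1 + 5.5233·e^(−0.08·4)) = 1820 / (1 + 5.5233·0.726149)
= 1820 / 5.01074 ≈ 363.22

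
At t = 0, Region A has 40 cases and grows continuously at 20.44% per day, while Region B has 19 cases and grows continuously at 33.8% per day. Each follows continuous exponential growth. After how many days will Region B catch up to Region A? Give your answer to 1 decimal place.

t ≈ 5.6 days

40·e^(0.2044t) = 19·e^(0.338t)
40/19 = e^((0.338 − 0.2044)t) → ln(2.10526) = 0.1336·t
t = 0.74444 / 0.1336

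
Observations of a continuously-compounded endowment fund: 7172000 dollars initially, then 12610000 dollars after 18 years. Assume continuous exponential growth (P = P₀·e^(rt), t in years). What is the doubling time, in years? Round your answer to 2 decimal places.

doubling time ≈ 22.11 years

r = ln(12610000/7172000) / 18 = ln(1.75823) / 18 ≈ 0.03135 per year
doubling time = ln 2 / |r| = 0.69315 / 0.03135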